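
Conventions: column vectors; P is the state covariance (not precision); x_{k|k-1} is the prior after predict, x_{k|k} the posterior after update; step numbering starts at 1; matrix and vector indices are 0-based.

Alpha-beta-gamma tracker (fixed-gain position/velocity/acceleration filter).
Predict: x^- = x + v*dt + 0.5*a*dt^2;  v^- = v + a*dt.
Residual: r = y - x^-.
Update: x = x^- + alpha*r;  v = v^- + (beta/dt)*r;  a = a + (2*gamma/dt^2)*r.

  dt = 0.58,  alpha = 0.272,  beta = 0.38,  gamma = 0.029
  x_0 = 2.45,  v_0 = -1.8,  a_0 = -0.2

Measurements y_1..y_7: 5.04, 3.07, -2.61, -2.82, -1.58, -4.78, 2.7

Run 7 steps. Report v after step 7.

step 1: x_pred=1.3724  r=3.6676  x^+=2.3700  v^+=0.4869  a^+=0.4324
step 2: x_pred=2.7251  r=0.3449  x^+=2.8189  v^+=0.9637  a^+=0.4918
step 3: x_pred=3.4606  r=-6.0706  x^+=1.8094  v^+=-2.7283  a^+=-0.5548
step 4: x_pred=0.1336  r=-2.9536  x^+=-0.6698  v^+=-4.9853  a^+=-1.0641
step 5: x_pred=-3.7402  r=2.1602  x^+=-3.1526  v^+=-4.1871  a^+=-0.6916
step 6: x_pred=-5.6975  r=0.9175  x^+=-5.4479  v^+=-3.9872  a^+=-0.5334
step 7: x_pred=-7.8502  r=10.5502  x^+=-4.9806  v^+=2.6157  a^+=1.2856

v_post = 2.6157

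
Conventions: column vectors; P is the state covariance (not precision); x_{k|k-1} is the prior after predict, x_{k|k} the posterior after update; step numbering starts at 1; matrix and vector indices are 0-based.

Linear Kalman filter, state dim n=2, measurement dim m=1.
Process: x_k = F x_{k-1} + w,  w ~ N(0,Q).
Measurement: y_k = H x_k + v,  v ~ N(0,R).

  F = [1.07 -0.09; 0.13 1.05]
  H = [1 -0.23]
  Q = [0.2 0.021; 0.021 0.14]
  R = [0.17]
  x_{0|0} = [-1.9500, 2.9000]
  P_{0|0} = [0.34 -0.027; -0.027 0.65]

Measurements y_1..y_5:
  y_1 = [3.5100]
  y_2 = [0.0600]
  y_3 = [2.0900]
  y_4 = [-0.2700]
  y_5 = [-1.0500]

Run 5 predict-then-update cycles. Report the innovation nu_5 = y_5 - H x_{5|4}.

step 1: x^-=[-2.3475, 2.7915]  P^-=[0.5997 -0.0231; -0.0231 0.8550]  S=[0.8256]  K=[0.7329; -0.2662]  nu=[6.4995]  x^+=[2.4158, 1.0611]  P^+=[0.1563 0.1379; 0.1379 0.7965]
step 2: x^-=[2.4894, 1.4283]  P^-=[0.3588 0.1208; 0.1208 1.0584]  S=[0.5293]  K=[0.6255; -0.2317]  nu=[-2.1009]  x^+=[1.1752, 1.9149]  P^+=[0.1518 0.1975; 0.1975 1.0300]
step 3: x^-=[1.0852, 2.1635]  P^-=[0.3441 0.1644; 0.1644 1.3321]  S=[0.5089]  K=[0.6018; -0.2790]  nu=[1.5024]  x^+=[1.9893, 1.7442]  P^+=[0.1598 0.2498; 0.2498 1.2925]
step 4: x^-=[1.9716, 2.0901]  P^-=[0.3453 0.1988; 0.1988 1.6358]  S=[0.5103]  K=[0.5869; -0.3476]  nu=[-1.7608]  x^+=[0.9381, 2.7022]  P^+=[0.1695 0.3030; 0.3030 1.5742]
step 5: x^-=[0.7605, 2.9592]  P^-=[0.3484 0.2327; 0.2327 1.9611]  S=[0.5151]  K=[0.5725; -0.4240]  nu=[-1.1299]  x^+=[0.1137, 3.4383]  P^+=[0.1796 0.3577; 0.3577 1.8685]

innov = [-1.1299]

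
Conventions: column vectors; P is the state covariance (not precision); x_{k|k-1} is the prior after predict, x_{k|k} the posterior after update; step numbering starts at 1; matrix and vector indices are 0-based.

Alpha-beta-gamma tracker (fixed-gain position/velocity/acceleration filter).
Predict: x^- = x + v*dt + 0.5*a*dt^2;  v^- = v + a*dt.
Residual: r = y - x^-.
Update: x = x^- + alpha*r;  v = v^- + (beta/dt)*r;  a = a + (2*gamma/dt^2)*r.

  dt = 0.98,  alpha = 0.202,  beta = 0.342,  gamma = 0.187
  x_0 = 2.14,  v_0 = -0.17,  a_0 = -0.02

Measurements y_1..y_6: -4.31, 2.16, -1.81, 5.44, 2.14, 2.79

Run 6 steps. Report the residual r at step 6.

resid = -9.1363

step 1: x_pred=1.9638  r=-6.2738  x^+=0.6965  v^+=-2.3790  a^+=-2.4631
step 2: x_pred=-2.8178  r=4.9778  x^+=-1.8123  v^+=-3.0558  a^+=-0.5247
step 3: x_pred=-5.0589  r=3.2489  x^+=-4.4026  v^+=-2.4362  a^+=0.7405
step 4: x_pred=-6.4345  r=11.8745  x^+=-4.0358  v^+=2.4334  a^+=5.3647
step 5: x_pred=0.9250  r=1.2150  x^+=1.1704  v^+=8.1148  a^+=5.8378
step 6: x_pred=11.9263  r=-9.1363  x^+=10.0807  v^+=10.6475  a^+=2.2799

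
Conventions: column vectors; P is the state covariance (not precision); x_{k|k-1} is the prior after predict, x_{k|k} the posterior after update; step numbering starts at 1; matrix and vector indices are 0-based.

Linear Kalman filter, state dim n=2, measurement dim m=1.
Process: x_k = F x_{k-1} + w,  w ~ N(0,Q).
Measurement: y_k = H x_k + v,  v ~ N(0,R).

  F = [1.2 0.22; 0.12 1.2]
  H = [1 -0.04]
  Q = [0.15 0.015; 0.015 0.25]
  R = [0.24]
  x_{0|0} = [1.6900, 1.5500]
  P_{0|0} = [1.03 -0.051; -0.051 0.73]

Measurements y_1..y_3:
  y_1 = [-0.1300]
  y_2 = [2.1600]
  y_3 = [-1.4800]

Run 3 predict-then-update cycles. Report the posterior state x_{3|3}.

step 1: x^-=[2.3690, 2.0628]  P^-=[1.6416 0.2813; 0.2813 1.3013]  S=[1.8612]  K=[0.8760; 0.1231]  nu=[-2.4165]  x^+=[0.2522, 1.7652]  P^+=[0.2135 0.0805; 0.0805 1.2731]
step 2: x^-=[0.6910, 2.1485]  P^-=[0.5615 0.4999; 0.4999 2.1095]  S=[0.7649]  K=[0.7079; 0.5432]  nu=[1.5549]  x^+=[1.7918, 2.9932]  P^+=[0.1781 0.2057; 0.2057 1.8839]
step 3: x^-=[2.8087, 3.8068]  P^-=[0.6063 0.8397; 0.8397 3.0246]  S=[0.7840]  K=[0.7305; 0.9167]  nu=[-4.1364]  x^+=[-0.2131, 0.0150]  P^+=[0.1879 0.3146; 0.3146 2.3658]

x_post = [-0.2131, 0.0150]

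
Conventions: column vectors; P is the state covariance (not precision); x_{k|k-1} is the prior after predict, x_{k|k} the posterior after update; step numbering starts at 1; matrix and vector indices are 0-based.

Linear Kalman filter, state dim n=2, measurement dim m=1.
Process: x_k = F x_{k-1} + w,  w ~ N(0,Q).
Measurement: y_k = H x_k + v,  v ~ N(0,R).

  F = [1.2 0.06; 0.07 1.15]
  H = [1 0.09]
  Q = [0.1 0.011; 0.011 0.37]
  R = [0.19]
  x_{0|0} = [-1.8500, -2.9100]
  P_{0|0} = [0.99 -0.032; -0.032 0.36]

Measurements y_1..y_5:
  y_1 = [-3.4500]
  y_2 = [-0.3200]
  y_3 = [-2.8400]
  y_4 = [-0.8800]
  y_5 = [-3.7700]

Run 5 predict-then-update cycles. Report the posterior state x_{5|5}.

x_post = [-2.7857, -5.1413]

step 1: x^-=[-2.3946, -3.4760]  P^-=[1.5223 0.0747; 0.0747 0.8458]  S=[1.7326]  K=[0.8825; 0.0871]  nu=[-0.7426]  x^+=[-3.0499, -3.5406]  P^+=[0.1729 -0.0584; -0.0584 0.8327]
step 2: x^-=[-3.8723, -4.2852]  P^-=[0.3436 0.0021; 0.0021 1.4626]  S=[0.5458]  K=[0.6299; 0.2451]  nu=[3.9380]  x^+=[-1.3920, -3.3201]  P^+=[0.1271 -0.0821; -0.0821 1.4299]
step 3: x^-=[-1.8696, -3.9155]  P^-=[0.2763 0.0067; 0.0067 2.2484]  S=[0.4857]  K=[0.5701; 0.4303]  nu=[-0.6181]  x^+=[-2.2219, -4.1815]  P^+=[0.1184 -0.1125; -0.1125 2.1584]
step 4: x^-=[-2.9172, -4.9642]  P^-=[0.2621 0.0142; 0.0142 3.2070]  S=[0.4807]  K=[0.5480; 0.6300]  nu=[2.4839]  x^+=[-1.5559, -3.3994]  P^+=[0.1178 -0.1518; -0.1518 3.0163]
step 5: x^-=[-2.0711, -4.0183]  P^-=[0.2586 0.0189; 0.0189 4.3351]  S=[0.4871]  K=[0.5344; 0.8398]  nu=[-1.3373]  x^+=[-2.7857, -5.1413]  P^+=[0.1195 -0.1997; -0.1997 3.9916]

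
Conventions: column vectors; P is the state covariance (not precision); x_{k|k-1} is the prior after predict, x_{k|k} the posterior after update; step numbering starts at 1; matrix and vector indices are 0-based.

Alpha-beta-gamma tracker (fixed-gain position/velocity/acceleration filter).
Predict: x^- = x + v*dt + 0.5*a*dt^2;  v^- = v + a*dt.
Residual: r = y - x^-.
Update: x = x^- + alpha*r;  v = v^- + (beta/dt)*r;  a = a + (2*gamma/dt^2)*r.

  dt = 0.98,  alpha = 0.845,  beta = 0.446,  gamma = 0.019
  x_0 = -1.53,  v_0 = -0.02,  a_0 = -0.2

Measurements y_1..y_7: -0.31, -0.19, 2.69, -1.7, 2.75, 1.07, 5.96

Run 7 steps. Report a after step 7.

step 1: x_pred=-1.6456  r=1.3356  x^+=-0.5170  v^+=0.3919  a^+=-0.1472
step 2: x_pred=-0.2037  r=0.0137  x^+=-0.1921  v^+=0.2539  a^+=-0.1466
step 3: x_pred=-0.0137  r=2.7037  x^+=2.2709  v^+=1.3407  a^+=-0.0396
step 4: x_pred=3.5657  r=-5.2657  x^+=-0.8838  v^+=-1.0946  a^+=-0.2480
step 5: x_pred=-2.0756  r=4.8256  x^+=2.0020  v^+=0.8585  a^+=-0.0570
step 6: x_pred=2.8160  r=-1.7460  x^+=1.3406  v^+=0.0080  a^+=-0.1261
step 7: x_pred=1.2879  r=4.6721  x^+=5.2358  v^+=2.0107  a^+=0.0587

a_post = 0.0587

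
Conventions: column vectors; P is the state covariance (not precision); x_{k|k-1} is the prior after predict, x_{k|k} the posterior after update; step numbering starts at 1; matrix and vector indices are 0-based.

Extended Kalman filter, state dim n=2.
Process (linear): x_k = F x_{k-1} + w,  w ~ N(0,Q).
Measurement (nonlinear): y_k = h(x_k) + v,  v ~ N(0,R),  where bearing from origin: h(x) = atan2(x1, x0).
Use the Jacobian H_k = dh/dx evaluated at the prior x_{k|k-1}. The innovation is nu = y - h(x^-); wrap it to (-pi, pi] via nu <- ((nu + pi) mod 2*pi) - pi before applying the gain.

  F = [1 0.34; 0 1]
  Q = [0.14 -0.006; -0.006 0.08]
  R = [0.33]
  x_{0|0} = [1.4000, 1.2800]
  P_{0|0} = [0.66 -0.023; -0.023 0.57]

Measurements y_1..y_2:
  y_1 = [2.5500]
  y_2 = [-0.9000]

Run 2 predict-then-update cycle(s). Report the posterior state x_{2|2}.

x_post = [2.8045, 1.9733]

step 1: x^-=[1.8352, 1.2800]  P^-=[0.8503 0.1648; 0.1648 0.6500]  H_jac=[-0.2557 0.3666]  S=[0.4420]  K=[-0.3551; 0.4437]  nu=[1.9410]  x^+=[1.1459, 2.1412]  P^+=[0.7945 0.2345; 0.2345 0.5630]
step 2: x^-=[1.8739, 2.1412]  P^-=[1.1590 0.4199; 0.4199 0.6430]  H_jac=[-0.2645 0.2314]  S=[0.3941]  K=[-0.5312; 0.0959]  nu=[-1.7519]  x^+=[2.8045, 1.9733]  P^+=[1.0478 0.4399; 0.4399 0.6393]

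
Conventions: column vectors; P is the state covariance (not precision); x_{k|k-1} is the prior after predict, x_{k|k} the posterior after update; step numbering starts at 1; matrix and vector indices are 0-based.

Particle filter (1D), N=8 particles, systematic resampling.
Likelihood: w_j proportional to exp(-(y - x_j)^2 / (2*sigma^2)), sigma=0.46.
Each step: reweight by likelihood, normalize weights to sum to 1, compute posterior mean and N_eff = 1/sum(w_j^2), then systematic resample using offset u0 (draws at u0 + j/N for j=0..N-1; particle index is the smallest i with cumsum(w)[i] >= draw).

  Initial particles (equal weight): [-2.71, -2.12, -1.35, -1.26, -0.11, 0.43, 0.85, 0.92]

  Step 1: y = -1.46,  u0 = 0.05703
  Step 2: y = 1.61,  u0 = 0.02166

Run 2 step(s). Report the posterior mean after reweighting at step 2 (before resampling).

step 1: w=[0.0109, 0.1569, 0.4267, 0.3995, 0.0059, 0.0001, 0.0000, 0.0000]  mean=-1.4422  Neff=2.7291  idx=[1, 2, 2, 2, 2, 3, 3, 3]
step 2: w=[0.0000, 0.0696, 0.0696, 0.0696, 0.0696, 0.2405, 0.2405, 0.2405]  mean=-1.2851  Neff=5.1833  idx=[1, 3, 4, 5, 6, 6, 7, 7]

post_mean = -1.2851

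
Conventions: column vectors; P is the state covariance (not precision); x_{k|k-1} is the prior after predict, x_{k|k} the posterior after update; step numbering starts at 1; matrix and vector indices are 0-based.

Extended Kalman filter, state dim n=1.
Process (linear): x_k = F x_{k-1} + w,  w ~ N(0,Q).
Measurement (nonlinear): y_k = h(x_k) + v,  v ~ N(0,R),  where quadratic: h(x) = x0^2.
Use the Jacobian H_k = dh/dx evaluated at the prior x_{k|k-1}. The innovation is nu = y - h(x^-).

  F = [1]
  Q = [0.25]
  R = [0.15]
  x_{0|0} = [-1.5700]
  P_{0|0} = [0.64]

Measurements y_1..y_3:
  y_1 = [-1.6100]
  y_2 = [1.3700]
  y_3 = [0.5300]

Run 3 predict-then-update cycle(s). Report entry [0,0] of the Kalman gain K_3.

K[0,0] = -0.4158

step 1: x^-=[-1.5700]  P^-=[0.8900]  H_jac=[-3.1400]  S=[8.9250]  K=[-0.3131]  nu=[-4.0749]  x^+=[-0.2941]  P^+=[0.0150]
step 2: x^-=[-0.2941]  P^-=[0.2650]  H_jac=[-0.5881]  S=[0.2417]  K=[-0.6449]  nu=[1.2835]  x^+=[-1.1218]  P^+=[0.1645]
step 3: x^-=[-1.1218]  P^-=[0.4145]  H_jac=[-2.2435]  S=[2.2362]  K=[-0.4158]  nu=[-0.7284]  x^+=[-0.8189]  P^+=[0.0278]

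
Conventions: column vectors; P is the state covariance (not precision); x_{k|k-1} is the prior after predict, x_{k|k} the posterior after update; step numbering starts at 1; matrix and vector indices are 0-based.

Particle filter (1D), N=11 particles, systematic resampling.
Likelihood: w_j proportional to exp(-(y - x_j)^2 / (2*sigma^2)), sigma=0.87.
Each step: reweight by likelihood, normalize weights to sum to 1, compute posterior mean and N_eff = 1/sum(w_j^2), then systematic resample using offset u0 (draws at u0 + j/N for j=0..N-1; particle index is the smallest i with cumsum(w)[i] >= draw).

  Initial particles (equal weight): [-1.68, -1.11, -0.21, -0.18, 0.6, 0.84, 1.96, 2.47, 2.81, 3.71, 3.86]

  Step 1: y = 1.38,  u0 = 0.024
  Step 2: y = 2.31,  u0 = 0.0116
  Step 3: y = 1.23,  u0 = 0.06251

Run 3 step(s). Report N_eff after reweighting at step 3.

step 1: w=[0.0006, 0.0048, 0.0544, 0.0579, 0.1933, 0.2382, 0.2313, 0.1318, 0.0748, 0.0080, 0.0050]  mean=1.3258  Neff=5.6503  idx=[2, 3, 4, 4, 5, 5, 6, 6, 6, 7, 8]
step 2: w=[0.0028, 0.0031, 0.0268, 0.0268, 0.0444, 0.0444, 0.1708, 0.1708, 0.1708, 0.1821, 0.1570]  mean=2.0011  Neff=6.6331  idx=[2, 4, 6, 6, 7, 7, 8, 8, 9, 9, 10]
step 3: w=[0.1130, 0.1328, 0.1033, 0.1033, 0.1033, 0.1033, 0.1033, 0.1033, 0.0532, 0.0532, 0.0282]  mean=1.7358  Neff=9.9162  idx=[0, 1, 1, 2, 3, 4, 5, 6, 7, 8, 9]

N_eff = 9.9162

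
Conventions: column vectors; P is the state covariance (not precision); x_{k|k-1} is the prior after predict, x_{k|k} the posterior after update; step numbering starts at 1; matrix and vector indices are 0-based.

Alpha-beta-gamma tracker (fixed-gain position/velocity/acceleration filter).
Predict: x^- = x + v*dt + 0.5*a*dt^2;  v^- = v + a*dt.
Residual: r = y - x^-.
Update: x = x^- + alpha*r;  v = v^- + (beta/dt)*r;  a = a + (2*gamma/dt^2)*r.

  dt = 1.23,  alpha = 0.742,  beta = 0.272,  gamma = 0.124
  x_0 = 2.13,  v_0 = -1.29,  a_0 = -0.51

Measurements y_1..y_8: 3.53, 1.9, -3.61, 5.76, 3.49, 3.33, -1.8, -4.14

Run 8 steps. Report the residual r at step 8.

resid = -5.3601

step 1: x_pred=0.1575  r=3.3725  x^+=2.6599  v^+=-1.1715  a^+=0.0428
step 2: x_pred=1.2513  r=0.6487  x^+=1.7326  v^+=-0.9754  a^+=0.1492
step 3: x_pred=0.6458  r=-4.2558  x^+=-2.5120  v^+=-1.7330  a^+=-0.5485
step 4: x_pred=-5.0585  r=10.8185  x^+=2.9688  v^+=-0.0152  a^+=1.2250
step 5: x_pred=3.8767  r=-0.3867  x^+=3.5898  v^+=1.4059  a^+=1.1616
step 6: x_pred=6.1977  r=-2.8677  x^+=4.0699  v^+=2.2005  a^+=0.6915
step 7: x_pred=7.2996  r=-9.0996  x^+=0.5477  v^+=1.0388  a^+=-0.8002
step 8: x_pred=1.2201  r=-5.3601  x^+=-2.7571  v^+=-1.1308  a^+=-1.6788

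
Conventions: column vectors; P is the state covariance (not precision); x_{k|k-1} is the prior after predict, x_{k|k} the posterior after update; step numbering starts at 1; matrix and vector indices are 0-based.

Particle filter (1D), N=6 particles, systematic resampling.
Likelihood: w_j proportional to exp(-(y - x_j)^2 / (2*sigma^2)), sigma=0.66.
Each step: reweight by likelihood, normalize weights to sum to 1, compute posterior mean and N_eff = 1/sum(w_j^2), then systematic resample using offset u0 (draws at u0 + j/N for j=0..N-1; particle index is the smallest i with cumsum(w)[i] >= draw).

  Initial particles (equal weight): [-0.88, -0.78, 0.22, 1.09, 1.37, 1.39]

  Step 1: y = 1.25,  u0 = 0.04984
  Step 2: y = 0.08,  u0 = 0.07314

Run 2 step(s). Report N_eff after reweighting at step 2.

step 1: w=[0.0017, 0.0027, 0.0913, 0.2995, 0.3033, 0.3015]  mean=1.1776  Neff=3.5593  idx=[2, 3, 3, 4, 5, 5]
step 2: w=[0.4829, 0.1531, 0.1531, 0.0731, 0.0689, 0.0689]  mean=0.7317  Neff=3.3912  idx=[0, 0, 0, 1, 2, 4]

N_eff = 3.3912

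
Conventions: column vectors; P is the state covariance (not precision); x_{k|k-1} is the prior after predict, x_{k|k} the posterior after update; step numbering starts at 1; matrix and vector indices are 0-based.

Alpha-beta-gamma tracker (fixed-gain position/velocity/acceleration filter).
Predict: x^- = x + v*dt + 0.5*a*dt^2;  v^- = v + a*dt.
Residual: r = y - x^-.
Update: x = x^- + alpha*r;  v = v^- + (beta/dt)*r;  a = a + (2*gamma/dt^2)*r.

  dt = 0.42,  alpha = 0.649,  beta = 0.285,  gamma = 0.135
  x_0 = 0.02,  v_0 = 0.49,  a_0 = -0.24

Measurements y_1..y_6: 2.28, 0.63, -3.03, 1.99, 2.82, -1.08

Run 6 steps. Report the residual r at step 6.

resid = -3.1879

step 1: x_pred=0.2046  r=2.0754  x^+=1.5515  v^+=1.7975  a^+=2.9366
step 2: x_pred=2.5655  r=-1.9355  x^+=1.3094  v^+=1.7175  a^+=-0.0259
step 3: x_pred=2.0284  r=-5.0584  x^+=-1.2545  v^+=-1.7259  a^+=-7.7684
step 4: x_pred=-2.6645  r=4.6545  x^+=0.3563  v^+=-1.8302  a^+=-0.6441
step 5: x_pred=-0.4692  r=3.2892  x^+=1.6655  v^+=0.1313  a^+=4.3905
step 6: x_pred=2.1079  r=-3.1879  x^+=0.0389  v^+=-0.1879  a^+=-0.4889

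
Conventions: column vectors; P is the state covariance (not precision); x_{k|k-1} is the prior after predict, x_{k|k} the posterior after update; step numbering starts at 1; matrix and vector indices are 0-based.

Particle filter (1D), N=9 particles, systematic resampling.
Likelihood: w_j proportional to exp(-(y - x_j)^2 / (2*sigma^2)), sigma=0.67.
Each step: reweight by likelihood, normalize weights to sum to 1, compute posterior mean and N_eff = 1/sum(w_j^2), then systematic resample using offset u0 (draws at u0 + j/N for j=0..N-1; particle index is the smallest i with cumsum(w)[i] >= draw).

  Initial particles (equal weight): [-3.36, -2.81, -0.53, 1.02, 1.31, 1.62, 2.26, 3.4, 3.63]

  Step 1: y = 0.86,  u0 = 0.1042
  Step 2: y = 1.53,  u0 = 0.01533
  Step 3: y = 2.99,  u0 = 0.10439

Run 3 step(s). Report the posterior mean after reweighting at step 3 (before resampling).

step 1: w=[0.0000, 0.0000, 0.0460, 0.3848, 0.3160, 0.2081, 0.0446, 0.0003, 0.0001]  mean=1.2214  Neff=3.3853  idx=[3, 3, 3, 4, 4, 4, 5, 5, 6]
step 2: w=[0.0982, 0.0982, 0.0982, 0.1243, 0.1243, 0.1243, 0.1300, 0.1300, 0.0725]  mean=1.3740  Neff=8.7457  idx=[0, 1, 2, 3, 4, 5, 6, 6, 7]
step 3: w=[0.0246, 0.0246, 0.0246, 0.0799, 0.0799, 0.0799, 0.2289, 0.2289, 0.2289]  mean=1.5015  Neff=5.6133  idx=[3, 4, 6, 6, 7, 7, 7, 8, 8]

post_mean = 1.5015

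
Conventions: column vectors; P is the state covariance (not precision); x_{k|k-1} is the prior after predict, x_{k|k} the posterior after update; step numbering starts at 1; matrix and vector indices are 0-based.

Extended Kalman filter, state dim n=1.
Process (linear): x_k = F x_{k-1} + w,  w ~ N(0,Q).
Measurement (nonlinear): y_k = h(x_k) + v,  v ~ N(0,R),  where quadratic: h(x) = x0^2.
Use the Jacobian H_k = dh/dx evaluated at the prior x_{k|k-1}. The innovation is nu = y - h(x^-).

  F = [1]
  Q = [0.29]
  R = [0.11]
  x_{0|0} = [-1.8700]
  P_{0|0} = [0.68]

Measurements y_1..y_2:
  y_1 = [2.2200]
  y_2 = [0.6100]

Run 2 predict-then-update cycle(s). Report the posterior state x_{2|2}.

x_post = [-0.9863]

step 1: x^-=[-1.8700]  P^-=[0.9700]  H_jac=[-3.7400]  S=[13.6780]  K=[-0.2652]  nu=[-1.2769]  x^+=[-1.5313]  P^+=[0.0078]
step 2: x^-=[-1.5313]  P^-=[0.2978]  H_jac=[-3.0627]  S=[2.9033]  K=[-0.3141]  nu=[-1.7350]  x^+=[-0.9863]  P^+=[0.0113]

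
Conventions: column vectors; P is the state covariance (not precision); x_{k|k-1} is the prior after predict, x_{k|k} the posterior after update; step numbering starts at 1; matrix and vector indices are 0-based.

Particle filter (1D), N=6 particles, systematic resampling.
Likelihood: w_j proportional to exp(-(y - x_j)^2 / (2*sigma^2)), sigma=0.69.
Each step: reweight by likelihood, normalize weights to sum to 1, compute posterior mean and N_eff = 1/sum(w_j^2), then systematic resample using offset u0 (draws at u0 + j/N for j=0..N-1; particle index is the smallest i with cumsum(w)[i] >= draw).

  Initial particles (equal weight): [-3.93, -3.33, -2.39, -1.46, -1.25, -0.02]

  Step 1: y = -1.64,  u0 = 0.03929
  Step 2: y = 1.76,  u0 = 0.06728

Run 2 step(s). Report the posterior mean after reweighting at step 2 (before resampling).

step 1: w=[0.0016, 0.0200, 0.2224, 0.3881, 0.3423, 0.0255]  mean=-1.5997  Neff=3.1413  idx=[2, 2, 3, 3, 4, 4]
step 2: w=[0.0001, 0.0001, 0.1010, 0.1010, 0.3990, 0.3990]  mean=-1.2926  Neff=2.9523  idx=[2, 4, 4, 4, 5, 5]

post_mean = -1.2926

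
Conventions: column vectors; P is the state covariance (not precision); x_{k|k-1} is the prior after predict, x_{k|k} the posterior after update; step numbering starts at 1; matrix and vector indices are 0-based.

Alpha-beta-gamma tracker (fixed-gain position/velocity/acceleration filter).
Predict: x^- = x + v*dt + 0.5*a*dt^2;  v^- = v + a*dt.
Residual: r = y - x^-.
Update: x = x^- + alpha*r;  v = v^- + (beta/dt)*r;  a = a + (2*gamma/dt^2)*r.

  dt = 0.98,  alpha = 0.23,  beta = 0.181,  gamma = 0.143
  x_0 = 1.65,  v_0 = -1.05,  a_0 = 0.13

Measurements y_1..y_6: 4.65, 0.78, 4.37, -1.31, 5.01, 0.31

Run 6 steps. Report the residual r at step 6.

step 1: x_pred=0.6834  r=3.9666  x^+=1.5957  v^+=-0.1900  a^+=1.3112
step 2: x_pred=2.0392  r=-1.2592  x^+=1.7496  v^+=0.8624  a^+=0.9362
step 3: x_pred=3.0443  r=1.3257  x^+=3.3492  v^+=2.0248  a^+=1.3310
step 4: x_pred=5.9727  r=-7.2827  x^+=4.2977  v^+=1.9841  a^+=-0.8377
step 5: x_pred=5.8398  r=-0.8298  x^+=5.6490  v^+=1.0099  a^+=-1.0848
step 6: x_pred=6.1177  r=-5.8077  x^+=4.7819  v^+=-1.1259  a^+=-2.8143

resid = -5.8077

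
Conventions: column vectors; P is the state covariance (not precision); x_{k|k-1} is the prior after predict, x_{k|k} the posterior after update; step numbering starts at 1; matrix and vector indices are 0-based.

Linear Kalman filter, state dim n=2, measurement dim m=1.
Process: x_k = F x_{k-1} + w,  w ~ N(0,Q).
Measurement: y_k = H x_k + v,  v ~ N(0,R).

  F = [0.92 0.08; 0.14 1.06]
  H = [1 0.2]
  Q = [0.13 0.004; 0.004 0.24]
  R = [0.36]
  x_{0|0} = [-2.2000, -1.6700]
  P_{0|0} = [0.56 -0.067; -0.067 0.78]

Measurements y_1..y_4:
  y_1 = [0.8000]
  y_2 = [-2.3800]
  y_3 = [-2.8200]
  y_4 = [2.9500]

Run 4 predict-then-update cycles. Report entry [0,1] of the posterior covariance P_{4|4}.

step 1: x^-=[-2.1576, -2.0782]  P^-=[0.5991 0.0762; 0.0762 1.1075]  S=[1.0339]  K=[0.5942; 0.2879]  nu=[3.3732]  x^+=[-0.1532, -1.1070]  P^+=[0.2341 -0.1007; -0.1007 1.0218]
step 2: x^-=[-0.2295, -1.1948]  P^-=[0.3198 0.0215; 0.0215 1.3628]  S=[0.7429]  K=[0.4363; 0.3958]  nu=[-1.9116]  x^+=[-1.0634, -1.9513]  P^+=[0.1784 -0.1068; -0.1068 1.2464]
step 3: x^-=[-1.1345, -2.2173]  P^-=[0.2733 0.0273; 0.0273 1.6123]  S=[0.7087]  K=[0.3933; 0.4936]  nu=[-1.2421]  x^+=[-1.6230, -2.8303]  P^+=[0.1636 -0.1103; -0.1103 1.4396]
step 4: x^-=[-1.7196, -3.2274]  P^-=[0.2615 0.0384; 0.0384 1.8281]  S=[0.7100]  K=[0.3791; 0.5691]  nu=[5.3150]  x^+=[0.2955, -0.2028]  P^+=[0.1594 -0.1148; -0.1148 1.5982]

P_post[0,1] = -0.1148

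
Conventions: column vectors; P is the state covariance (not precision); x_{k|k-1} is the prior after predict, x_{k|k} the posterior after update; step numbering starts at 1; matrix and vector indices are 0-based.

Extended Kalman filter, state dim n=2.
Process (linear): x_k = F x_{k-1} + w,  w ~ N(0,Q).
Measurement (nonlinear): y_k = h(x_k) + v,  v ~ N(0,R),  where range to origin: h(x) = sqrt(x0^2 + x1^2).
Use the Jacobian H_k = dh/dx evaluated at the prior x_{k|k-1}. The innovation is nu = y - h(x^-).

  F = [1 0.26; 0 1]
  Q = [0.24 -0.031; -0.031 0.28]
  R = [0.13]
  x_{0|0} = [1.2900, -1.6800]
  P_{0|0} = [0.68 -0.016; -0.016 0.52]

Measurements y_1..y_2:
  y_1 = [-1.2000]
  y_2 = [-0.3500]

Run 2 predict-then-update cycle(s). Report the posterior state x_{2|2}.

step 1: x^-=[0.8532, -1.6800]  P^-=[0.9468 0.0882; 0.0882 0.8000]  H_jac=[0.4528 -0.8916]  S=[0.8889]  K=[0.3939; -0.7575]  nu=[-3.0842]  x^+=[-0.3615, 0.6564]  P^+=[0.8089 0.3534; 0.3534 0.2899]
step 2: x^-=[-0.1909, 0.6564]  P^-=[1.2523 0.3978; 0.3978 0.5699]  H_jac=[-0.2793 0.9602]  S=[0.5398]  K=[0.0597; 0.8080]  nu=[-1.0336]  x^+=[-0.2526, -0.1787]  P^+=[1.2504 0.3717; 0.3717 0.2175]

x_post = [-0.2526, -0.1787]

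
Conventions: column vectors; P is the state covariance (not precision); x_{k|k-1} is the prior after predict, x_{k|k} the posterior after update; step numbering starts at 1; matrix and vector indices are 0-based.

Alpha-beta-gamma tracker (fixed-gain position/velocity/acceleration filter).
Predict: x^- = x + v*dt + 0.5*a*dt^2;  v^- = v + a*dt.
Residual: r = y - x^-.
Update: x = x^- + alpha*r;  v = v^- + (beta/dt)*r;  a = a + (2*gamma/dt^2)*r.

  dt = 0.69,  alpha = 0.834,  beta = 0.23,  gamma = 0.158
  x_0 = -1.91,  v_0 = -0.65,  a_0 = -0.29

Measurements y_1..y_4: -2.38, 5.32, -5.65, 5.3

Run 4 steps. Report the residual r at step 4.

resid = 8.6362

step 1: x_pred=-2.4275  r=0.0475  x^+=-2.3879  v^+=-0.8343  a^+=-0.2585
step 2: x_pred=-3.0251  r=8.3451  x^+=3.9347  v^+=1.7691  a^+=5.2804
step 3: x_pred=6.4124  r=-12.0624  x^+=-3.6476  v^+=1.3918  a^+=-2.7257
step 4: x_pred=-3.3362  r=8.6362  x^+=3.8664  v^+=2.3897  a^+=3.0063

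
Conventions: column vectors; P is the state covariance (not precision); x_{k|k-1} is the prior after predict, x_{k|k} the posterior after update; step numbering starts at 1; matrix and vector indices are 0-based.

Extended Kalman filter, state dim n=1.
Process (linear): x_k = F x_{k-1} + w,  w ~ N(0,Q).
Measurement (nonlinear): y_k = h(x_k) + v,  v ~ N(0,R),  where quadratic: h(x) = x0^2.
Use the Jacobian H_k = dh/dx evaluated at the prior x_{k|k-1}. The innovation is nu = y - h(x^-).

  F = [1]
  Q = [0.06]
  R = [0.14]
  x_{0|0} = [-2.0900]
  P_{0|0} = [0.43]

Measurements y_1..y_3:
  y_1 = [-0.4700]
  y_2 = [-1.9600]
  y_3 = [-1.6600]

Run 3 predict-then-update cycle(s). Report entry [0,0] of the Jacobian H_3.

H_jac[0,0] = 0.0161

step 1: x^-=[-2.0900]  P^-=[0.4900]  H_jac=[-4.1800]  S=[8.7015]  K=[-0.2354]  nu=[-4.8381]  x^+=[-0.9512]  P^+=[0.0079]
step 2: x^-=[-0.9512]  P^-=[0.0679]  H_jac=[-1.9024]  S=[0.3857]  K=[-0.3348]  nu=[-2.8647]  x^+=[0.0081]  P^+=[0.0246]
step 3: x^-=[0.0081]  P^-=[0.0846]  H_jac=[0.0161]  S=[0.1400]  K=[0.0097]  nu=[-1.6601]  x^+=[-0.0081]  P^+=[0.0846]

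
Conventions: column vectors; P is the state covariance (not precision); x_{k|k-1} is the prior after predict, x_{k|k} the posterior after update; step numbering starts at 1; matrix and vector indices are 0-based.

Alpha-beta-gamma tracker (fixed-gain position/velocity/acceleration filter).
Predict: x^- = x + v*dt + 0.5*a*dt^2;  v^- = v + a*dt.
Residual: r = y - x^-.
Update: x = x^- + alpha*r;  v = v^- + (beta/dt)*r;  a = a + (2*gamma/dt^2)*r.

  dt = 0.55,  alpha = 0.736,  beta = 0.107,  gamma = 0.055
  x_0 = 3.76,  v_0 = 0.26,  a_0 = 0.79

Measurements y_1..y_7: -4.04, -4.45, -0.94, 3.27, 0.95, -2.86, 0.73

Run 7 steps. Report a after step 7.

a_post = 1.7143

step 1: x_pred=4.0225  r=-8.0625  x^+=-1.9115  v^+=-0.8740  a^+=-2.1418
step 2: x_pred=-2.7162  r=-1.7338  x^+=-3.9923  v^+=-2.3893  a^+=-2.7723
step 3: x_pred=-5.7257  r=4.7857  x^+=-2.2034  v^+=-2.9831  a^+=-1.0320
step 4: x_pred=-4.0002  r=7.2702  x^+=1.3507  v^+=-2.1363  a^+=1.6117
step 5: x_pred=0.4195  r=0.5305  x^+=0.8099  v^+=-1.1467  a^+=1.8046
step 6: x_pred=0.4522  r=-3.3122  x^+=-1.9856  v^+=-0.7985  a^+=0.6001
step 7: x_pred=-2.3340  r=3.0640  x^+=-0.0789  v^+=0.1276  a^+=1.7143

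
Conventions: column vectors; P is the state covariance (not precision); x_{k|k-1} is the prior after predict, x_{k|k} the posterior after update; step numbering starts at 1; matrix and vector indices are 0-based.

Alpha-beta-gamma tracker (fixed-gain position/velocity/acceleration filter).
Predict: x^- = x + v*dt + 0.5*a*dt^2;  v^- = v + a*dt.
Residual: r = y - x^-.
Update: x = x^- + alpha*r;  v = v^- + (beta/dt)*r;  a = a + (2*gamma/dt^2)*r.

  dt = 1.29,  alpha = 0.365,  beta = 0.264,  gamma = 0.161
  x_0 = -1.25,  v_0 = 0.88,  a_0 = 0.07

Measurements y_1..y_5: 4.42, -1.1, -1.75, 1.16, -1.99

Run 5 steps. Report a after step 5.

step 1: x_pred=-0.0566  r=4.4766  x^+=1.5774  v^+=1.8864  a^+=0.9362
step 2: x_pred=4.7899  r=-5.8899  x^+=2.6401  v^+=1.8888  a^+=-0.2035
step 3: x_pred=4.9073  r=-6.6573  x^+=2.4774  v^+=0.2639  a^+=-1.4916
step 4: x_pred=1.5767  r=-0.4167  x^+=1.4246  v^+=-1.7456  a^+=-1.5723
step 5: x_pred=-2.1355  r=0.1455  x^+=-2.0824  v^+=-3.7441  a^+=-1.5441

a_post = -1.5441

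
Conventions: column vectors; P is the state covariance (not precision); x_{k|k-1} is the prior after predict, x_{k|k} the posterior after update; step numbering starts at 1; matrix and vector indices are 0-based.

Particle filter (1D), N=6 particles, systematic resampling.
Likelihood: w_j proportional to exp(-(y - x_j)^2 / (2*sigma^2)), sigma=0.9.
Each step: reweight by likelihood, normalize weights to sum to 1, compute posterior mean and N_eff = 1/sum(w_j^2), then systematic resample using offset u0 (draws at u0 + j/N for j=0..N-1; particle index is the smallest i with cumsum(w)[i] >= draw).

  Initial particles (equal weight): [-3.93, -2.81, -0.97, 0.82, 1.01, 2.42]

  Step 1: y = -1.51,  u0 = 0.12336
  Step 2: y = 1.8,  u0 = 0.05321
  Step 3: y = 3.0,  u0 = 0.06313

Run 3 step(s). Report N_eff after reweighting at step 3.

N_eff = 6.0000

step 1: w=[0.0212, 0.2775, 0.6580, 0.0276, 0.0156, 0.0001]  mean=-1.4629  Neff=1.9554  idx=[1, 1, 2, 2, 2, 2]
step 2: w=[0.0001, 0.0001, 0.2500, 0.2500, 0.2500, 0.2500]  mean=-0.9702  Neff=4.0009  idx=[2, 2, 3, 4, 4, 5]
step 3: w=[0.1667, 0.1667, 0.1667, 0.1667, 0.1667, 0.1667]  mean=-0.9700  Neff=6.0000  idx=[0, 1, 2, 3, 4, 5]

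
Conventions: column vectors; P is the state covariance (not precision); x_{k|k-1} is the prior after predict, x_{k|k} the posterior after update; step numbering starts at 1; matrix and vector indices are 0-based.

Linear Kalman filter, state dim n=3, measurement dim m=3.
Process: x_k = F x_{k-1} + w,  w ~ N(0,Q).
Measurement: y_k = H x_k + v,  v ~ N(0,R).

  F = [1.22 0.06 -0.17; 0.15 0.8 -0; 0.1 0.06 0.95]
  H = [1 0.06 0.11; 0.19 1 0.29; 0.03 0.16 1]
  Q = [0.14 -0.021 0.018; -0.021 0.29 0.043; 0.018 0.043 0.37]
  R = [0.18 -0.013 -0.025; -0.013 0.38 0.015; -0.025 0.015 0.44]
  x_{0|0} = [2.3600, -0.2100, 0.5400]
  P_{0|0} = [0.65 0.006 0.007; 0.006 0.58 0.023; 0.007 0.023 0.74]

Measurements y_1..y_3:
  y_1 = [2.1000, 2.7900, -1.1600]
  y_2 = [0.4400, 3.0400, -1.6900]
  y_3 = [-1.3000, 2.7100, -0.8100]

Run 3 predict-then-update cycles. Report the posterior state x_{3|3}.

step 1: x^-=[2.7748, 0.1860, 0.7364]  P^-=[1.1284 0.1284 -0.0106; 0.1284 0.6773 0.0996; -0.0106 0.0996 1.0505]  S=[1.3380 0.4148 0.1488; 0.4148 1.2917 0.5443; 0.1488 0.5443 1.5413]  K=[0.8502 0.0148 -0.0589; -0.0469 0.6119 -0.0741; -0.0004 0.0235 0.6834]  nu=[-0.7670, 1.8632, -2.0094]  x^+=[2.2685, 1.5109, -0.5927]  P^+=[0.1610 -0.0230 -0.0481; -0.0230 0.2544 -0.0623; -0.0481 -0.0623 0.3125]
step 2: x^-=[2.9590, 1.5490, -0.2456]  P^-=[0.4074 0.0078 -0.0716; 0.0078 0.4509 0.0014; -0.0716 0.0014 0.6380]  S=[0.5820 0.0976 -0.0087; 0.0976 0.8952 0.2622; -0.0087 0.2622 1.0862]  K=[0.6845 0.0123 -0.0510; -0.0291 0.5264 -0.0594; 0.0026 0.0228 0.5801]  nu=[-2.5849, 1.0000, -1.7811]  x^+=[1.2926, 2.2564, -1.2627]  P^+=[0.1298 -0.0180 -0.0404; -0.0180 0.2180 -0.0518; -0.0404 -0.0518 0.2650]
step 3: x^-=[1.9270, 1.9990, -0.9350]  P^-=[0.3569 0.0036 -0.0581; 0.0036 0.4281 0.0087; -0.0581 0.0087 0.5975]  S=[0.5334 0.0862 -0.0015; 0.0862 0.8712 0.2565; -0.0015 0.2565 1.0481]  K=[0.6555 0.0114 -0.0465; -0.0264 0.5129 -0.0519; 0.0121 0.0293 0.5626]  nu=[-3.2441, 0.6160, -0.2527]  x^+=[-0.1807, 2.4136, -1.0983]  P^+=[0.1242 -0.0176 -0.0376; -0.0176 0.2117 -0.0478; -0.0376 -0.0478 0.2565]

x_post = [-0.1807, 2.4136, -1.0983]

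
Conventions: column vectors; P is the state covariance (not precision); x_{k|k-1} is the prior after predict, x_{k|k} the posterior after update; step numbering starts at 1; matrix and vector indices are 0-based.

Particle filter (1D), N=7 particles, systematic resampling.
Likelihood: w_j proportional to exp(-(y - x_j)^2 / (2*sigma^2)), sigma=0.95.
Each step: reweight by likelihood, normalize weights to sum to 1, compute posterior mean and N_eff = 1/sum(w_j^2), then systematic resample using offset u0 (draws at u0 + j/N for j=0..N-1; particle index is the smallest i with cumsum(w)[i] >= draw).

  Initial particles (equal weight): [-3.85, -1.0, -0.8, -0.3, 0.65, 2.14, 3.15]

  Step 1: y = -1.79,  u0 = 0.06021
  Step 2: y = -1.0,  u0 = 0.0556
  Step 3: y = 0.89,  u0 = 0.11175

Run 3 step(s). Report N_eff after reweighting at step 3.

step 1: w=[0.0556, 0.4130, 0.3391, 0.1706, 0.0216, 0.0001, 0.0000]  mean=-0.9353  Neff=3.1423  idx=[1, 1, 1, 2, 2, 2, 3]
step 2: w=[0.1493, 0.1493, 0.1493, 0.1461, 0.1461, 0.1461, 0.1138]  mean=-0.8327  Neff=6.9514  idx=[0, 1, 2, 3, 4, 5, 6]
step 3: w=[0.0929, 0.0929, 0.0929, 0.1382, 0.1382, 0.1382, 0.3068]  mean=-0.7024  Neff=5.6408  idx=[1, 2, 3, 4, 5, 6, 6]

N_eff = 5.6408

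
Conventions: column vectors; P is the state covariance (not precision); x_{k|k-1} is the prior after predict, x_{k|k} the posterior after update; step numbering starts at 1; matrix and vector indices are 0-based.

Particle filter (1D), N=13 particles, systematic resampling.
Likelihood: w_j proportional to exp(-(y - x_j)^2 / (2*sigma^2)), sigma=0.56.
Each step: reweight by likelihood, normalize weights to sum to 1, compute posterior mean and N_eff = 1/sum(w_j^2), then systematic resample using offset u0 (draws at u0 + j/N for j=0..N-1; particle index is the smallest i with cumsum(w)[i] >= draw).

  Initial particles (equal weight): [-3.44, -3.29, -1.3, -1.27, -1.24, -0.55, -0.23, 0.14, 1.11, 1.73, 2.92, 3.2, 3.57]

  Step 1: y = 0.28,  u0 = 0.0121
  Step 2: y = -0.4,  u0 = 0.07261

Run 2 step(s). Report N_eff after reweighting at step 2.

step 1: w=[0.0000, 0.0000, 0.0078, 0.0091, 0.0105, 0.1391, 0.2756, 0.4043, 0.1391, 0.0146, 0.0000, 0.0000, 0.0000]  mean=0.0618  Neff=3.5898  idx=[3, 5, 5, 6, 6, 6, 7, 7, 7, 7, 7, 8, 8]
step 2: w=[0.0361, 0.1164, 0.1164, 0.1152, 0.1152, 0.1152, 0.0758, 0.0758, 0.0758, 0.0758, 0.0758, 0.0032, 0.0032]  mean=-0.1933  Neff=10.3099  idx=[1, 1, 2, 3, 3, 4, 5, 5, 6, 7, 8, 10, 11]

N_eff = 10.3099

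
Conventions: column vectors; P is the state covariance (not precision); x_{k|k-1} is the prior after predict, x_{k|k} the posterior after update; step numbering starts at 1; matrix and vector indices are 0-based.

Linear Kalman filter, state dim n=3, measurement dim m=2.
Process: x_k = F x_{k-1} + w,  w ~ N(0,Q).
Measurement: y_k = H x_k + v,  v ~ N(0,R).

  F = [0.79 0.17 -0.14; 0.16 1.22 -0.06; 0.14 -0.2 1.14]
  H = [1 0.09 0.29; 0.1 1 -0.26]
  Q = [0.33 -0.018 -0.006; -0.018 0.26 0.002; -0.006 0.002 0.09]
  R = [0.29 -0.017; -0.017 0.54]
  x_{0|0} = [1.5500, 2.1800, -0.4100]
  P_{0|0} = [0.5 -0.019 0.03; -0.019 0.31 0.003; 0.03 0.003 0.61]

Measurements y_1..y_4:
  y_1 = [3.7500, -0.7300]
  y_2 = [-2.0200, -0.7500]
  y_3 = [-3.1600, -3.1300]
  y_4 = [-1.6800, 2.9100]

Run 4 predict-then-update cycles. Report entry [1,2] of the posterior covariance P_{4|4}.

step 1: x^-=[1.6525, 2.9322, -0.6864]  P^-=[0.6511 0.0932 -0.0290; 0.0932 0.7280 -0.0974; -0.0290 -0.0974 0.9142]  S=[1.0188 0.1194; 0.1194 1.4070]  K=[0.6316 0.0642; 0.0652 0.5365; 0.2539 -0.2617]  nu=[2.0327, -4.0059]  x^+=[2.6789, 0.9156, 0.8782]  P^+=[0.2292 -0.0382 -0.1509; -0.0382 0.3104 0.0691; -0.1509 0.0691 0.7680]
step 2: x^-=[2.1491, 1.4930, 1.1931]  P^-=[0.5169 0.0420 -0.2262; 0.0420 0.7085 -0.0557; -0.2262 -0.0557 1.0275]  S=[0.7725 0.1007; 0.1007 1.3722]  K=[0.5802 0.0685; 0.0473 0.5264; 0.1204 -0.2606]  nu=[-4.6494, -2.1477]  x^+=[-0.6956, 0.1425, 1.1932]  P^+=[0.2424 -0.0598 -0.2413; -0.0598 0.3214 0.1230; -0.2413 0.1230 0.9294]
step 3: x^-=[-0.6924, -0.0091, 1.2344]  P^-=[0.5403 0.0224 -0.3157; 0.0224 0.7112 -0.0123; -0.3157 -0.0123 1.1857]  S=[0.7560 0.1039; 0.1039 1.3641]  K=[0.5863 0.0715; 0.0378 0.5225; 0.0720 -0.2637]  nu=[-2.8248, -2.7308]  x^+=[-2.5440, -1.5426, 1.7509]  P^+=[0.2646 -0.0775 -0.3064; -0.0775 0.3336 0.1707; -0.3064 0.1707 1.0909]
step 4: x^-=[-2.5172, -2.3941, 1.9484]  P^-=[0.5650 0.0075 -0.3838; 0.0075 0.7179 0.0273; -0.3838 0.0273 1.3550]  S=[0.7550 0.1055; 0.1055 1.3625]  K=[0.5915 0.0745; 0.0334 0.5197; 0.0532 -0.2709]  nu=[0.4876, 6.0624]  x^+=[-1.7774, 0.7728, 0.3323]  P^+=[0.2841 -0.0928 -0.3636; -0.0928 0.3454 0.2158; -0.3636 0.2158 1.2560]

P_post[1,2] = 0.2158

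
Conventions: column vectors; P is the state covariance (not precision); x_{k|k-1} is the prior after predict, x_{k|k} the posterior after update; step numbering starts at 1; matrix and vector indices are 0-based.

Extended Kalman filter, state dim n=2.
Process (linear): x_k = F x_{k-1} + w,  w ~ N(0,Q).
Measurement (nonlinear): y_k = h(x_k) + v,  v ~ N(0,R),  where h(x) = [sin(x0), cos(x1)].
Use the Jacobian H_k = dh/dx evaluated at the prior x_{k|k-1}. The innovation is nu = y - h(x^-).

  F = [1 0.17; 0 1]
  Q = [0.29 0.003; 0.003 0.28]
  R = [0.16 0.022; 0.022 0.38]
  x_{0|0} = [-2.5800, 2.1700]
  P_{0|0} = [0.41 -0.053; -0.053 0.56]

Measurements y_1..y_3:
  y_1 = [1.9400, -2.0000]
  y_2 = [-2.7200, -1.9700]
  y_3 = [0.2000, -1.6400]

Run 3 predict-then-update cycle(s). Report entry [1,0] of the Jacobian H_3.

step 1: x^-=[-2.2111, 2.1700]  P^-=[0.6982 0.0452; 0.0452 0.8400]  H_jac=[-0.5974 0.0000; 0.0000 -0.8258]  S=[0.4092 0.0443; 0.0443 0.9528]  K=[-1.0202 0.0083; 0.0129 -0.7286]  nu=[2.7419, -1.4360]  x^+=[-5.0203, 3.2516]  P^+=[0.2729 0.0234; 0.0234 0.3349]
step 2: x^-=[-4.4676, 3.2516]  P^-=[0.5806 0.0833; 0.0833 0.6149]  H_jac=[-0.2424 0.0000; 0.0000 0.1098]  S=[0.1941 0.0198; 0.0198 0.3874]  K=[-0.7311 0.0610; -0.1224 0.1806]  nu=[-3.6902, -0.9760]  x^+=[-1.8290, 3.5272]  P^+=[0.4771 0.0644; 0.0644 0.6003]
step 3: x^-=[-1.2294, 3.5272]  P^-=[0.8064 0.1695; 0.1695 0.8803]  H_jac=[0.3348 0.0000; 0.0000 0.3761]  S=[0.2504 0.0433; 0.0433 0.5045]  K=[1.0723 0.0342; 0.1147 0.6464]  nu=[1.1423, -0.7134]  x^+=[-0.0289, 3.1971]  P^+=[0.5147 0.0973; 0.0973 0.6597]

H_jac[1,0] = 0.0000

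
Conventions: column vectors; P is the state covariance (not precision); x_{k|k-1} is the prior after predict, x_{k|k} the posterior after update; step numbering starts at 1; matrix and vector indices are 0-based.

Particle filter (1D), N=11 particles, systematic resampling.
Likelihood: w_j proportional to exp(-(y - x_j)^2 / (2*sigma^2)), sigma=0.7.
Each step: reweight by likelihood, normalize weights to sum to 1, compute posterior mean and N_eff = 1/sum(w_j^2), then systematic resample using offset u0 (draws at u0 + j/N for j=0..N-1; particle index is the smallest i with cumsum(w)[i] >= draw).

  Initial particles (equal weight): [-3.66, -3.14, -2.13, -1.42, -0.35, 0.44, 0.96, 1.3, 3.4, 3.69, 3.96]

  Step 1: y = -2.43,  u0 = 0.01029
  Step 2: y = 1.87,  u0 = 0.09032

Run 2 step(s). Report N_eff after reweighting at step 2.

step 1: w=[0.1022, 0.2862, 0.4367, 0.1690, 0.0058, 0.0001, 0.0000, 0.0000, 0.0000, 0.0000, 0.0000]  mean=-2.4448  Neff=3.2090  idx=[0, 0, 1, 1, 1, 2, 2, 2, 2, 3, 3]
step 2: w=[0.0000, 0.0000, 0.0000, 0.0000, 0.0000, 0.0025, 0.0025, 0.0025, 0.0025, 0.4950, 0.4950]  mean=-1.4271  Neff=2.0408  idx=[9, 9, 9, 9, 9, 10, 10, 10, 10, 10, 10]

N_eff = 2.0408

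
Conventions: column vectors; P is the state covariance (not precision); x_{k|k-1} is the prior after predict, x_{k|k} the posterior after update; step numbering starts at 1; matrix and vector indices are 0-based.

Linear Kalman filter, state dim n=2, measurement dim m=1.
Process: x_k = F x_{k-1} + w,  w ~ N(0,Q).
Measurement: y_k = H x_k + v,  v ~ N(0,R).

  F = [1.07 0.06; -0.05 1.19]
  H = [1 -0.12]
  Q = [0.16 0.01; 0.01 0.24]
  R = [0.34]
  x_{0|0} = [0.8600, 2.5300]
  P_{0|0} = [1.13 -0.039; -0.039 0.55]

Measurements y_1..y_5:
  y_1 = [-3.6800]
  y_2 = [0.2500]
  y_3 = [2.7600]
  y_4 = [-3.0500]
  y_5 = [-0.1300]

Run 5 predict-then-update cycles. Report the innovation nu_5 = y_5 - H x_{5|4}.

step 1: x^-=[1.0720, 2.9677]  P^-=[1.4507 -0.0607; -0.0607 1.0263]  S=[1.8201]  K=[0.8011; -0.1010]  nu=[-4.3959]  x^+=[-2.4494, 3.4118]  P^+=[0.2828 0.0866; 0.0866 1.0077]
step 2: x^-=[-2.4162, 4.1825]  P^-=[0.4985 0.1768; 0.1768 1.6575]  S=[0.8199]  K=[0.5821; -0.0269]  nu=[3.1681]  x^+=[-0.5721, 4.0972]  P^+=[0.2207 0.1897; 0.1897 1.6569]
step 3: x^-=[-0.3663, 4.9043]  P^-=[0.4430 0.3574; 0.3574 2.5643]  S=[0.7341]  K=[0.5450; 0.0677]  nu=[3.7148]  x^+=[1.6582, 5.1558]  P^+=[0.2249 0.3303; 0.3303 2.5609]
step 4: x^-=[2.0836, 6.0525]  P^-=[0.4692 0.6004; 0.6004 3.8278]  S=[0.7202]  K=[0.5514; 0.1959]  nu=[-4.4073]  x^+=[-0.3466, 5.1890]  P^+=[0.2502 0.5226; 0.5226 3.8001]
step 5: x^-=[-0.0595, 6.1922]  P^-=[0.5272 0.9318; 0.9318 5.5598]  S=[0.7237]  K=[0.5740; 0.3657]  nu=[0.6726]  x^+=[0.3266, 6.4382]  P^+=[0.2888 0.7799; 0.7799 5.4630]

innov = [0.6726]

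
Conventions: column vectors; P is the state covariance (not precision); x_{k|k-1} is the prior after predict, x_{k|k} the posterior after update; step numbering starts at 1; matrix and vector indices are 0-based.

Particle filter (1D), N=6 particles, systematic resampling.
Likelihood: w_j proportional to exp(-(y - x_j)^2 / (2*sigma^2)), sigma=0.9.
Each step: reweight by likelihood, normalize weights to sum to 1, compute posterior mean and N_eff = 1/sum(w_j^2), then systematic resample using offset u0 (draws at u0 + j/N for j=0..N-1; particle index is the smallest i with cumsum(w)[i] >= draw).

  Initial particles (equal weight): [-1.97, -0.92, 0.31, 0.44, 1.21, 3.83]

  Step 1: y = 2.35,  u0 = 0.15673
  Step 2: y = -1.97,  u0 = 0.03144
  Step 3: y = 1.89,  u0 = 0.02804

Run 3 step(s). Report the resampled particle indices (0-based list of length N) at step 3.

resampled_idx = [0, 1, 2, 4, 5, 5]

step 1: w=[0.0000, 0.0015, 0.0861, 0.1182, 0.5036, 0.2906]  mean=1.7996  Neff=2.7820  idx=[3, 4, 4, 4, 5, 5]
step 2: w=[0.8261, 0.0580, 0.0580, 0.0580, 0.0000, 0.0000]  mean=0.5739  Neff=1.4439  idx=[0, 0, 0, 0, 0, 1]
step 3: w=[0.1290, 0.1290, 0.1290, 0.1290, 0.1290, 0.3550]  mean=0.7134  Neff=4.7792  idx=[0, 1, 2, 4, 5, 5]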